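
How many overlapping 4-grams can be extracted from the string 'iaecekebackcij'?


String 'iaecekebackcij' has length L = 14.
Number of overlapping n-grams = L - n + 1
Substituting: 14 - 4 + 1 = 11

11


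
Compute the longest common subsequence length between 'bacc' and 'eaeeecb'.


DP table for LCS of 'bacc' and 'eaeeecb':
       e  a  e  e  e  c  b
    0  0  0  0  0  0  0  0
  b 0  0  0  0  0  0  0  1
  a 0  0  1  1  1  1  1  1
  c 0  0  1  1  1  1  2  2
  c 0  0  1  1  1  1  2  2
LCS: 'ac'
LCS length = 2

2


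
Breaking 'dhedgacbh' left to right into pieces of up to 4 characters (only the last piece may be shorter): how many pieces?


'dhedgacbh' has 9 characters.
Chunking with max size 4:
  Chunk 1: 'dhed' (positions 0-3)
  Chunk 2: 'gacb' (positions 4-7)
  Chunk 3: 'h' (positions 8-8)
Total chunks: ceil(9 / 4) = 3

3


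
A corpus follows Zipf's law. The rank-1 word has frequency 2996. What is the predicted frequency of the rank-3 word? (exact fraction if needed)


Zipf's law: freq(rank) = f1 / rank
f1 = 2996, rank = 3
freq = 2996 / 3
GCD(2996, 3) = 1
Simplified: 2996/3

2996/3


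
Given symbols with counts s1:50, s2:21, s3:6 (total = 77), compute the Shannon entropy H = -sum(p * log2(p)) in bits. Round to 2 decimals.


Computing entropy H = -sum(p_i * log2(p_i)):
  s1: p = 50/77 = 0.6494, -p*log2(p) = 0.4045
  s2: p = 21/77 = 0.2727, -p*log2(p) = 0.5112
  s3: p = 6/77 = 0.0779, -p*log2(p) = 0.2869
H = sum of terms = 1.2026
Rounded to 2 decimals: 1.20

1.20


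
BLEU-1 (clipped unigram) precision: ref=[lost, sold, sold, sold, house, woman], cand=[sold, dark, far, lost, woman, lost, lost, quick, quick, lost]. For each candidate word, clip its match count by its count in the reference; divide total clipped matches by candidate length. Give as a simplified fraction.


Reference word counts: {'house': 1, 'lost': 1, 'sold': 3, 'woman': 1}
Checking each candidate word (with clipping):
  'sold' -> in reference (ref count 3, used 1/3) -> match (matches: 1)
  'dark' -> not in reference -> no match (matches: 1)
  'far' -> not in reference -> no match (matches: 1)
  'lost' -> in reference (ref count 1, used 1/1) -> match (matches: 2)
  'woman' -> in reference (ref count 1, used 1/1) -> match (matches: 3)
  'lost' -> ref count 1 already used up (1/1) -> clipped, no match (matches: 3)
  'lost' -> ref count 1 already used up (1/1) -> clipped, no match (matches: 3)
  'quick' -> not in reference -> no match (matches: 3)
  'quick' -> not in reference -> no match (matches: 3)
  'lost' -> ref count 1 already used up (1/1) -> clipped, no match (matches: 3)
Clipped matches: 3, Candidate length: 10
Precision = 3/10

3/10


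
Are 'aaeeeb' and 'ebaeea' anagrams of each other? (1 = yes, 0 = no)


Sort characters of 'aaeeeb': 'aabeee'
Sort characters of 'ebaeea': 'aabeee'
Sorted forms match -> they ARE anagrams
Result: 1

1


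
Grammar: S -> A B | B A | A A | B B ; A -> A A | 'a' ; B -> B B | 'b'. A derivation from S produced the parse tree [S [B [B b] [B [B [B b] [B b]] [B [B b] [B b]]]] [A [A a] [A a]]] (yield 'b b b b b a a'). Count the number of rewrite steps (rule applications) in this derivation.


Every bracketed nonterminal node [X ...] in the tree is produced by exactly one rule application.
Reading the tree off as a leftmost derivation:
  Step 1: S  =>  B A   (applied S -> B A)
  Step 2: B A  =>  B B A   (applied B -> B B)
  Step 3: B B A  =>  b B A   (applied B -> b)
  Step 4: b B A  =>  b B B A   (applied B -> B B)
  Step 5: b B B A  =>  b B B B A   (applied B -> B B)
  Step 6: b B B B A  =>  b b B B A   (applied B -> b)
  Step 7: b b B B A  =>  b b b B A   (applied B -> b)
  Step 8: b b b B A  =>  b b b B B A   (applied B -> B B)
  Step 9: b b b B B A  =>  b b b b B A   (applied B -> b)
  Step 10: b b b b B A  =>  b b b b b A   (applied B -> b)
  Step 11: b b b b b A  =>  b b b b b A A   (applied A -> A A)
  Step 12: b b b b b A A  =>  b b b b b a A   (applied A -> a)
  Step 13: b b b b b a A  =>  b b b b b a a   (applied A -> a)
Final yield: b b b b b a a
Total rewrite steps: 13

13


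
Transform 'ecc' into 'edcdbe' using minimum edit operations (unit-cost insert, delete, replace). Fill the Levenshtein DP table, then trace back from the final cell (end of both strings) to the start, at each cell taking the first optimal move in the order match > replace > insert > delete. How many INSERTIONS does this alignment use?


Edit distance = 4. Backtracking from cell (3, 6) with preference match > replace > insert > delete,
then listing the resulting alignment 'ecc' -> 'edcdbe' left to right:
  Step 1: keep 'e'
  Step 2: insert 'd' [insertion #1]
  Step 3: keep 'c'
  Step 4: insert 'd' [insertion #2]
  Step 5: insert 'b' [insertion #3]
  Step 6: replace c->e
Total insertions: 3

3


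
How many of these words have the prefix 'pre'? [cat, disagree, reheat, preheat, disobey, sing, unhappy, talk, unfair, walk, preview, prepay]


Checking each word for prefix 'pre':
  'cat' -> no (count: 0)
  'disagree' -> no (count: 0)
  'reheat' -> no (count: 0)
  'preheat' -> YES, starts with 'pre' (count: 1)
  'disobey' -> no (count: 1)
  'sing' -> no (count: 1)
  'unhappy' -> no (count: 1)
  'talk' -> no (count: 1)
  'unfair' -> no (count: 1)
  'walk' -> no (count: 1)
  'preview' -> YES, starts with 'pre' (count: 2)
  'prepay' -> YES, starts with 'pre' (count: 3)
Total with prefix 'pre': 3

3


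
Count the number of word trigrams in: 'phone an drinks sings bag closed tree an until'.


Word trigrams from [9] words:
  Trigram 1: (phone an drinks)
  Trigram 2: (an drinks sings)
  Trigram 3: (drinks sings bag)
  Trigram 4: (sings bag closed)
  Trigram 5: (bag closed tree)
  Trigram 6: (closed tree an)
  Trigram 7: (tree an until)
Total word trigrams: 9 - 2 = 7

7


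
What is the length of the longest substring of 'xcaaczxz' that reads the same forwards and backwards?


Scanning 'xcaaczxz' for palindromic substrings.
Substring at positions 1-4: 'caac'.
Check: reverse('caac') = 'caac' -> palindrome confirmed.
Neighbouring characters ('x' / 'z') break symmetry, so it cannot extend further.
No longer palindromic substring exists; longest length = 4

4


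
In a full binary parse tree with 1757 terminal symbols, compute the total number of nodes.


Leaf nodes (terminals): 1757
Internal nodes = n - 1 = 1757 - 1 = 1756
Total = leaves + internal = 1757 + 1756 = 3513

3513


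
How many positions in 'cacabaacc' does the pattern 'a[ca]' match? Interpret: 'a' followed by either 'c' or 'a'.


Pattern: a[ca] means 'a' followed by either 'c' or 'a'.
Scanning 'cacabaacc' position-by-position:
  Pos 0: window 'ca' -> no
  Pos 1: window 'ac' -> MATCH
  Pos 2: window 'ca' -> no
  Pos 3: window 'ab' -> no
  Pos 4: window 'ba' -> no
  Pos 5: window 'aa' -> MATCH
  Pos 6: window 'ac' -> MATCH
  Pos 7: window 'cc' -> no
  Pos 8: window 'c' -> no
Total matches: 3

3


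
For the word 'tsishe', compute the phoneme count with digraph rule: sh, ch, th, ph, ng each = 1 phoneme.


Parsing 'tsishe' greedily, digraphs first:
  't' -> consonant phoneme (phonemes so far: 1)
  's' -> consonant phoneme (phonemes so far: 2)
  'i' -> vowel phoneme (phonemes so far: 3)
  'sh' -> digraph (1 consonant phoneme) (phonemes so far: 4)
  'e' -> vowel phoneme (phonemes so far: 5)
Total phonemes: 5

5


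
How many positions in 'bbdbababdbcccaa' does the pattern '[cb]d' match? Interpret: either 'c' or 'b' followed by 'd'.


Pattern: [cb]d means either 'c' or 'b' followed by 'd'.
Scanning 'bbdbababdbcccaa' position-by-position:
  Pos 0: window 'bb' -> no
  Pos 1: window 'bd' -> MATCH
  Pos 2: window 'db' -> no
  Pos 3: window 'ba' -> no
  Pos 4: window 'ab' -> no
  Pos 5: window 'ba' -> no
  Pos 6: window 'ab' -> no
  Pos 7: window 'bd' -> MATCH
  Pos 8: window 'db' -> no
  Pos 9: window 'bc' -> no
  Pos 10: window 'cc' -> no
  Pos 11: window 'cc' -> no
  Pos 12: window 'ca' -> no
  Pos 13: window 'aa' -> no
  Pos 14: window 'a' -> no
Total matches: 2

2


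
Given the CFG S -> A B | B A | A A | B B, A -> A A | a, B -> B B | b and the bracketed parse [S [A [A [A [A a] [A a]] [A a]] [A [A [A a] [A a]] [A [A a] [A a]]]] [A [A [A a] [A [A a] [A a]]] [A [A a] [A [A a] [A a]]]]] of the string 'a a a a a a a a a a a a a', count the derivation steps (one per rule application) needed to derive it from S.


Every bracketed nonterminal node [X ...] in the tree is produced by exactly one rule application.
Reading the tree off as a leftmost derivation:
  Step 1: S  =>  A A   (applied S -> A A)
  Step 2: A A  =>  A A A   (applied A -> A A)
  Step 3: A A A  =>  A A A A   (applied A -> A A)
  Step 4: A A A A  =>  A A A A A   (applied A -> A A)
  Step 5: A A A A A  =>  a A A A A   (applied A -> a)
  Step 6: a A A A A  =>  a a A A A   (applied A -> a)
  Step 7: a a A A A  =>  a a a A A   (applied A -> a)
  Step 8: a a a A A  =>  a a a A A A   (applied A -> A A)
  Step 9: a a a A A A  =>  a a a A A A A   (applied A -> A A)
  Step 10: a a a A A A A  =>  a a a a A A A   (applied A -> a)
  Step 11: a a a a A A A  =>  a a a a a A A   (applied A -> a)
  Step 12: a a a a a A A  =>  a a a a a A A A   (applied A -> A A)
  Step 13: a a a a a A A A  =>  a a a a a a A A   (applied A -> a)
  Step 14: a a a a a a A A  =>  a a a a a a a A   (applied A -> a)
  Step 15: a a a a a a a A  =>  a a a a a a a A A   (applied A -> A A)
  Step 16: a a a a a a a A A  =>  a a a a a a a A A A   (applied A -> A A)
  Step 17: a a a a a a a A A A  =>  a a a a a a a a A A   (applied A -> a)
  Step 18: a a a a a a a a A A  =>  a a a a a a a a A A A   (applied A -> A A)
  Step 19: a a a a a a a a A A A  =>  a a a a a a a a a A A   (applied A -> a)
  Step 20: a a a a a a a a a A A  =>  a a a a a a a a a a A   (applied A -> a)
  Step 21: a a a a a a a a a a A  =>  a a a a a a a a a a A A   (applied A -> A A)
  Step 22: a a a a a a a a a a A A  =>  a a a a a a a a a a a A   (applied A -> a)
  Step 23: a a a a a a a a a a a A  =>  a a a a a a a a a a a A A   (applied A -> A A)
  Step 24: a a a a a a a a a a a A A  =>  a a a a a a a a a a a a A   (applied A -> a)
  Step 25: a a a a a a a a a a a a A  =>  a a a a a a a a a a a a a   (applied A -> a)
Final yield: a a a a a a a a a a a a a
Total rewrite steps: 25

25


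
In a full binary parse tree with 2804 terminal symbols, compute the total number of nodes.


Leaf nodes (terminals): 2804
Internal nodes = n - 1 = 2804 - 1 = 2803
Total = leaves + internal = 2804 + 2803 = 5607

5607


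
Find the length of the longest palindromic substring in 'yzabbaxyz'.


Scanning 'yzabbaxyz' for palindromic substrings.
Substring at positions 2-5: 'abba'.
Check: reverse('abba') = 'abba' -> palindrome confirmed.
Neighbouring characters ('z' / 'x') break symmetry, so it cannot extend further.
No longer palindromic substring exists; longest length = 4

4


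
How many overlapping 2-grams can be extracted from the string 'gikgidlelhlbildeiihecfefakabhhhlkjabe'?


String 'gikgidlelhlbildeiihecfefakabhhhlkjabe' has length L = 37.
Number of overlapping n-grams = L - n + 1
Substituting: 37 - 2 + 1 = 36

36


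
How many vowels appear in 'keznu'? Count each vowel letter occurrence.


Scanning each character of 'keznu':
  Position 1: 'k' -> consonant (running count: 0)
  Position 2: 'e' -> vowel (running count: 1)
  Position 3: 'z' -> consonant (running count: 1)
  Position 4: 'n' -> consonant (running count: 1)
  Position 5: 'u' -> vowel (running count: 2)
Total vowels: 2

2


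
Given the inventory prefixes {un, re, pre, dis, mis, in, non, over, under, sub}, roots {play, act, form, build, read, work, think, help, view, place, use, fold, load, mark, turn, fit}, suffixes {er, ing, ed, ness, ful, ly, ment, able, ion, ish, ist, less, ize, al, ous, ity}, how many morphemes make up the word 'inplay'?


Segmenting 'inplay' against the inventory:
  'in' -> prefix (morpheme 1)
  'play' -> root (morpheme 2)
Total morphemes: 2

2


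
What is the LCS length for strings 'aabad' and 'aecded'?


DP table for LCS of 'aabad' and 'aecded':
       a  e  c  d  e  d
    0  0  0  0  0  0  0
  a 0  1  1  1  1  1  1
  a 0  1  1  1  1  1  1
  b 0  1  1  1  1  1  1
  a 0  1  1  1  1  1  1
  d 0  1  1  1  2  2  2
LCS: 'ad'
LCS length = 2

2


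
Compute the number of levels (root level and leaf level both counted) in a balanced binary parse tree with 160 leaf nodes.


In a balanced binary tree with n leaves the deepest leaf is ceil(log2(n)) edges below the root,
so counting node levels inclusive of root and leaves gives ceil(log2(n)) + 1 levels.
log2(160) = 7.3219
ceil(7.3219) = 8
levels = 8 + 1 = 9

9


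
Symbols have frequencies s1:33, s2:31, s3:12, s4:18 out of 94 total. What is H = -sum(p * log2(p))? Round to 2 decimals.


Computing entropy H = -sum(p_i * log2(p_i)):
  s1: p = 33/94 = 0.3511, -p*log2(p) = 0.5302
  s2: p = 31/94 = 0.3298, -p*log2(p) = 0.5278
  s3: p = 12/94 = 0.1277, -p*log2(p) = 0.3791
  s4: p = 18/94 = 0.1915, -p*log2(p) = 0.4566
H = sum of terms = 1.8937
Rounded to 2 decimals: 1.89

1.89


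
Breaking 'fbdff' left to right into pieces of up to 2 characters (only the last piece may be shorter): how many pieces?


'fbdff' has 5 characters.
Chunking with max size 2:
  Chunk 1: 'fb' (positions 0-1)
  Chunk 2: 'df' (positions 2-3)
  Chunk 3: 'f' (positions 4-4)
Total chunks: ceil(5 / 2) = 3

3


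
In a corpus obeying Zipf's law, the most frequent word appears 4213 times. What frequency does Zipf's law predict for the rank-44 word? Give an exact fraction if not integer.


Zipf's law: freq(rank) = f1 / rank
f1 = 4213, rank = 44
freq = 4213 / 44
GCD(4213, 44) = 11
Simplified: 383/4

383/4


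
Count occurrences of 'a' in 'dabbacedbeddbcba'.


Scanning 'dabbacedbeddbcba' for 'a':
  Position 1: 'a' -> MATCH (count: 1)
  Position 4: 'a' -> MATCH (count: 2)
  Position 15: 'a' -> MATCH (count: 3)
Total occurrences of 'a': 3

3


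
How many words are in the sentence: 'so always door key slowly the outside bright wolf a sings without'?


Counting words by splitting on spaces:
  Word 1: 'so'
  Word 2: 'always'
  Word 3: 'door'
  Word 4: 'key'
  Word 5: 'slowly'
  Word 6: 'the'
  Word 7: 'outside'
  Word 8: 'bright'
  Word 9: 'wolf'
  Word 10: 'a'
  Word 11: 'sings'
  Word 12: 'without'
Total words: 12

12


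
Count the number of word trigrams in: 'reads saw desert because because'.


Word trigrams from [5] words:
  Trigram 1: (reads saw desert)
  Trigram 2: (saw desert because)
  Trigram 3: (desert because because)
Total word trigrams: 5 - 2 = 3

3


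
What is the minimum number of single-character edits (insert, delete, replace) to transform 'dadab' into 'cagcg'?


Building DP table for s1='dadab' (len 5) and s2='cagcg' (len 5):
       c  a  g  c  g
    0  1  2  3  4  5
  d 1  1  2  3  4  5
  a 2  2  1  2  3  4
  d 3  3  2  2  3  4
  a 4  4  3  3  3  4
  b 5  5  4  4  4  4
Edit distance = dp[5][5] = 4

4


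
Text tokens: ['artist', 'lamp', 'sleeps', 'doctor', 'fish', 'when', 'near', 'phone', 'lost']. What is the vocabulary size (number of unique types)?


Listing all tokens and tracking unique types:
  Token 1: 'artist' -> NEW (unique so far: 1)
  Token 2: 'lamp' -> NEW (unique so far: 2)
  Token 3: 'sleeps' -> NEW (unique so far: 3)
  Token 4: 'doctor' -> NEW (unique so far: 4)
  Token 5: 'fish' -> NEW (unique so far: 5)
  Token 6: 'when' -> NEW (unique so far: 6)
  Token 7: 'near' -> NEW (unique so far: 7)
  Token 8: 'phone' -> NEW (unique so far: 8)
  Token 9: 'lost' -> NEW (unique so far: 9)
Unique types: ('artist', 'doctor', 'fish', 'lamp', 'lost', 'near', 'phone', 'sleeps', 'when')
Vocabulary size: 9

9


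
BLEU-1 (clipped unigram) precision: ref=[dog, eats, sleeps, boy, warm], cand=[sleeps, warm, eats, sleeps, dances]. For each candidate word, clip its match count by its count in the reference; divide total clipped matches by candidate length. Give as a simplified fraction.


Reference word counts: {'boy': 1, 'dog': 1, 'eats': 1, 'sleeps': 1, 'warm': 1}
Checking each candidate word (with clipping):
  'sleeps' -> in reference (ref count 1, used 1/1) -> match (matches: 1)
  'warm' -> in reference (ref count 1, used 1/1) -> match (matches: 2)
  'eats' -> in reference (ref count 1, used 1/1) -> match (matches: 3)
  'sleeps' -> ref count 1 already used up (1/1) -> clipped, no match (matches: 3)
  'dances' -> not in reference -> no match (matches: 3)
Clipped matches: 3, Candidate length: 5
Precision = 3/5

3/5


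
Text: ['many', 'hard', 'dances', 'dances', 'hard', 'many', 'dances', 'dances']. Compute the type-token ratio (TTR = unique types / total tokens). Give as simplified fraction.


Tokens: 8
Unique types: ('dances', 'hard', 'many') = 3
TTR = 3/8
Already in lowest terms.

3/8


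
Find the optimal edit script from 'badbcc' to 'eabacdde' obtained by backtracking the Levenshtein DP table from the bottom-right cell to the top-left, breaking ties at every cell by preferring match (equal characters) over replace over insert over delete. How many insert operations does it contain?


Edit distance = 6. Backtracking from cell (6, 8) with preference match > replace > insert > delete,
then listing the resulting alignment 'badbcc' -> 'eabacdde' left to right:
  Step 1: insert 'e' [insertion #1]
  Step 2: insert 'a' [insertion #2]
  Step 3: keep 'b'
  Step 4: keep 'a'
  Step 5: replace d->c
  Step 6: replace b->d
  Step 7: replace c->d
  Step 8: replace c->e
Total insertions: 2

2


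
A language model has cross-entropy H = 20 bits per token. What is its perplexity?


Perplexity formula: PP = 2^H
H = 20
PP = 2^20
PP = 2^20 = 1048576

1048576


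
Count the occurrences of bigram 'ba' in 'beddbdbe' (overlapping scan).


Scanning 'beddbdbe' for bigram 'ba':
  Position 0: 'be' -> no
  Position 1: 'ed' -> no
  Position 2: 'dd' -> no
  Position 3: 'db' -> no
  Position 4: 'bd' -> no
  Position 5: 'db' -> no
  Position 6: 'be' -> no
Total matches: 0

0


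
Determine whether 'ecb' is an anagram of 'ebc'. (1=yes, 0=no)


Sort characters of 'ecb': 'bce'
Sort characters of 'ebc': 'bce'
Sorted forms match -> they ARE anagrams
Result: 1

1


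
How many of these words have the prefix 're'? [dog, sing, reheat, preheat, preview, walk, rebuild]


Checking each word for prefix 're':
  'dog' -> no (count: 0)
  'sing' -> no (count: 0)
  'reheat' -> YES, starts with 're' (count: 1)
  'preheat' -> no (count: 1)
  'preview' -> no (count: 1)
  'walk' -> no (count: 1)
  'rebuild' -> YES, starts with 're' (count: 2)
Total with prefix 're': 2

2


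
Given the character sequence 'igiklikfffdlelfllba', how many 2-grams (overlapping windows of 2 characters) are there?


String 'igiklikfffdlelfllba' has length L = 19.
Number of overlapping n-grams = L - n + 1
Substituting: 19 - 2 + 1 = 18

18


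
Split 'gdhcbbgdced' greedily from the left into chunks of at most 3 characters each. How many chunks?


'gdhcbbgdced' has 11 characters.
Chunking with max size 3:
  Chunk 1: 'gdh' (positions 0-2)
  Chunk 2: 'cbb' (positions 3-5)
  Chunk 3: 'gdc' (positions 6-8)
  Chunk 4: 'ed' (positions 9-10)
Total chunks: ceil(11 / 3) = 4

4


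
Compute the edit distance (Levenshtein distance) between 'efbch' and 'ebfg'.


Building DP table for s1='efbch' (len 5) and s2='ebfg' (len 4):
       e  b  f  g
    0  1  2  3  4
  e 1  0  1  2  3
  f 2  1  1  1  2
  b 3  2  1  2  2
  c 4  3  2  2  3
  h 5  4  3  3  3
Edit distance = dp[5][4] = 3

3


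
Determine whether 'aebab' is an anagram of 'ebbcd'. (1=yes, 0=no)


Sort characters of 'aebab': 'aabbe'
Sort characters of 'ebbcd': 'bbcde'
Sorted forms differ -> they are NOT anagrams
Result: 0

0


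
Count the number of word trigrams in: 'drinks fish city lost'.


Word trigrams from [4] words:
  Trigram 1: (drinks fish city)
  Trigram 2: (fish city lost)
Total word trigrams: 4 - 2 = 2

2


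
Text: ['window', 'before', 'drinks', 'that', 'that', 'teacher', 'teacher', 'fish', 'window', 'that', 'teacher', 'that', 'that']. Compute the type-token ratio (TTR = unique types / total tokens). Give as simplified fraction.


Tokens: 13
Unique types: ('before', 'drinks', 'fish', 'teacher', 'that', 'window') = 6
TTR = 6/13
Already in lowest terms.

6/13


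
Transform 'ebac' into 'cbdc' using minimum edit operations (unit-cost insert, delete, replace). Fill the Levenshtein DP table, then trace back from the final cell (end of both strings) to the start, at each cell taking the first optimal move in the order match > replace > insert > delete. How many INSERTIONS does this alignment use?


Edit distance = 2. Backtracking from cell (4, 4) with preference match > replace > insert > delete,
then listing the resulting alignment 'ebac' -> 'cbdc' left to right:
  Step 1: replace e->c
  Step 2: keep 'b'
  Step 3: replace a->d
  Step 4: keep 'c'
Total insertions: 0

0


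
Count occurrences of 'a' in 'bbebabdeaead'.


Scanning 'bbebabdeaead' for 'a':
  Position 4: 'a' -> MATCH (count: 1)
  Position 8: 'a' -> MATCH (count: 2)
  Position 10: 'a' -> MATCH (count: 3)
Total occurrences of 'a': 3

3


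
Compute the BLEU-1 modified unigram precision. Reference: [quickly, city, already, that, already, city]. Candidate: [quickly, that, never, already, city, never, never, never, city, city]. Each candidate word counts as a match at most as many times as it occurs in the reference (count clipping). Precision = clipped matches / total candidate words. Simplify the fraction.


Reference word counts: {'already': 2, 'city': 2, 'quickly': 1, 'that': 1}
Checking each candidate word (with clipping):
  'quickly' -> in reference (ref count 1, used 1/1) -> match (matches: 1)
  'that' -> in reference (ref count 1, used 1/1) -> match (matches: 2)
  'never' -> not in reference -> no match (matches: 2)
  'already' -> in reference (ref count 2, used 1/2) -> match (matches: 3)
  'city' -> in reference (ref count 2, used 1/2) -> match (matches: 4)
  'never' -> not in reference -> no match (matches: 4)
  'never' -> not in reference -> no match (matches: 4)
  'never' -> not in reference -> no match (matches: 4)
  'city' -> in reference (ref count 2, used 2/2) -> match (matches: 5)
  'city' -> ref count 2 already used up (2/2) -> clipped, no match (matches: 5)
Clipped matches: 5, Candidate length: 10
Precision = 5/10 = 1/2

1/2


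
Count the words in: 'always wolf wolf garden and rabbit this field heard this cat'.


Counting words by splitting on spaces:
  Word 1: 'always'
  Word 2: 'wolf'
  Word 3: 'wolf'
  Word 4: 'garden'
  Word 5: 'and'
  Word 6: 'rabbit'
  Word 7: 'this'
  Word 8: 'field'
  Word 9: 'heard'
  Word 10: 'this'
  Word 11: 'cat'
Total words: 11

11


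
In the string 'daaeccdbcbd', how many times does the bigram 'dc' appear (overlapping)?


Scanning 'daaeccdbcbd' for bigram 'dc':
  Position 0: 'da' -> no
  Position 1: 'aa' -> no
  Position 2: 'ae' -> no
  Position 3: 'ec' -> no
  Position 4: 'cc' -> no
  Position 5: 'cd' -> no
  Position 6: 'db' -> no
  Position 7: 'bc' -> no
  Position 8: 'cb' -> no
  Position 9: 'bd' -> no
Total matches: 0

0


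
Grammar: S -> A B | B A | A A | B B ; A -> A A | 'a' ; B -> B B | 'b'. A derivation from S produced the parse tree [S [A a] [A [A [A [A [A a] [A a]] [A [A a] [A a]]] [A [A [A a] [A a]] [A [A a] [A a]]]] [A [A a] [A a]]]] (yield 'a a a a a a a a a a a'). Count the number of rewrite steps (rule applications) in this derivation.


Every bracketed nonterminal node [X ...] in the tree is produced by exactly one rule application.
Reading the tree off as a leftmost derivation:
  Step 1: S  =>  A A   (applied S -> A A)
  Step 2: A A  =>  a A   (applied A -> a)
  Step 3: a A  =>  a A A   (applied A -> A A)
  Step 4: a A A  =>  a A A A   (applied A -> A A)
  Step 5: a A A A  =>  a A A A A   (applied A -> A A)
  Step 6: a A A A A  =>  a A A A A A   (applied A -> A A)
  Step 7: a A A A A A  =>  a a A A A A   (applied A -> a)
  Step 8: a a A A A A  =>  a a a A A A   (applied A -> a)
  Step 9: a a a A A A  =>  a a a A A A A   (applied A -> A A)
  Step 10: a a a A A A A  =>  a a a a A A A   (applied A -> a)
  Step 11: a a a a A A A  =>  a a a a a A A   (applied A -> a)
  Step 12: a a a a a A A  =>  a a a a a A A A   (applied A -> A A)
  Step 13: a a a a a A A A  =>  a a a a a A A A A   (applied A -> A A)
  Step 14: a a a a a A A A A  =>  a a a a a a A A A   (applied A -> a)
  Step 15: a a a a a a A A A  =>  a a a a a a a A A   (applied A -> a)
  Step 16: a a a a a a a A A  =>  a a a a a a a A A A   (applied A -> A A)
  Step 17: a a a a a a a A A A  =>  a a a a a a a a A A   (applied A -> a)
  Step 18: a a a a a a a a A A  =>  a a a a a a a a a A   (applied A -> a)
  Step 19: a a a a a a a a a A  =>  a a a a a a a a a A A   (applied A -> A A)
  Step 20: a a a a a a a a a A A  =>  a a a a a a a a a a A   (applied A -> a)
  Step 21: a a a a a a a a a a A  =>  a a a a a a a a a a a   (applied A -> a)
Final yield: a a a a a a a a a a a
Total rewrite steps: 21

21


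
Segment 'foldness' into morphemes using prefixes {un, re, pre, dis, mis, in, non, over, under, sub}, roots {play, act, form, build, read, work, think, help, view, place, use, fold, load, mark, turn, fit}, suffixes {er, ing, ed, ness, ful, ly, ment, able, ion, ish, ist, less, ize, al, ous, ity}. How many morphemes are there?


Segmenting 'foldness' against the inventory:
  'fold' -> root (morpheme 1)
  'ness' -> suffix (morpheme 2)
Total morphemes: 2

2


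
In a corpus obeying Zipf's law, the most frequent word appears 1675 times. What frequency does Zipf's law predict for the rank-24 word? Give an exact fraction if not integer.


Zipf's law: freq(rank) = f1 / rank
f1 = 1675, rank = 24
freq = 1675 / 24
GCD(1675, 24) = 1
Simplified: 1675/24

1675/24


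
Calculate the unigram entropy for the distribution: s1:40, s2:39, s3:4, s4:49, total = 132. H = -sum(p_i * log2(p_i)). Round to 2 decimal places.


Computing entropy H = -sum(p_i * log2(p_i)):
  s1: p = 40/132 = 0.3030, -p*log2(p) = 0.5220
  s2: p = 39/132 = 0.2955, -p*log2(p) = 0.5197
  s3: p = 4/132 = 0.0303, -p*log2(p) = 0.1529
  s4: p = 49/132 = 0.3712, -p*log2(p) = 0.5307
H = sum of terms = 1.7253
Rounded to 2 decimals: 1.73

1.73


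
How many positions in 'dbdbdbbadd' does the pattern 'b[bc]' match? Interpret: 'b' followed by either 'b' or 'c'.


Pattern: b[bc] means 'b' followed by either 'b' or 'c'.
Scanning 'dbdbdbbadd' position-by-position:
  Pos 0: window 'db' -> no
  Pos 1: window 'bd' -> no
  Pos 2: window 'db' -> no
  Pos 3: window 'bd' -> no
  Pos 4: window 'db' -> no
  Pos 5: window 'bb' -> MATCH
  Pos 6: window 'ba' -> no
  Pos 7: window 'ad' -> no
  Pos 8: window 'dd' -> no
  Pos 9: window 'd' -> no
Total matches: 1

1


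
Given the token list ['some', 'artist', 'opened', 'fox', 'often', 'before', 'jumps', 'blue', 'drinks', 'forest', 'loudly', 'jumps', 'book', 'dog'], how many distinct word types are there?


Listing all tokens and tracking unique types:
  Token 1: 'some' -> NEW (unique so far: 1)
  Token 2: 'artist' -> NEW (unique so far: 2)
  Token 3: 'opened' -> NEW (unique so far: 3)
  Token 4: 'fox' -> NEW (unique so far: 4)
  Token 5: 'often' -> NEW (unique so far: 5)
  Token 6: 'before' -> NEW (unique so far: 6)
  Token 7: 'jumps' -> NEW (unique so far: 7)
  Token 8: 'blue' -> NEW (unique so far: 8)
  Token 9: 'drinks' -> NEW (unique so far: 9)
  Token 10: 'forest' -> NEW (unique so far: 10)
  Token 11: 'loudly' -> NEW (unique so far: 11)
  Token 12: 'jumps' -> duplicate (unique so far: 11)
  Token 13: 'book' -> NEW (unique so far: 12)
  Token 14: 'dog' -> NEW (unique so far: 13)
Unique types: ('artist', 'before', 'blue', 'book', 'dog', 'drinks', 'forest', 'fox', 'jumps', 'loudly', 'often', 'opened', 'some')
Vocabulary size: 13

13


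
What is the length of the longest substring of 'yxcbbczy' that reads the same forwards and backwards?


Scanning 'yxcbbczy' for palindromic substrings.
Substring at positions 2-5: 'cbbc'.
Check: reverse('cbbc') = 'cbbc' -> palindrome confirmed.
Neighbouring characters ('x' / 'z') break symmetry, so it cannot extend further.
No longer palindromic substring exists; longest length = 4

4


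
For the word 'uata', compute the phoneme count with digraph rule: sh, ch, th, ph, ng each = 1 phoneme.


Parsing 'uata' greedily, digraphs first:
  'u' -> vowel phoneme (phonemes so far: 1)
  'a' -> vowel phoneme (phonemes so far: 2)
  't' -> consonant phoneme (phonemes so far: 3)
  'a' -> vowel phoneme (phonemes so far: 4)
Total phonemes: 4

4


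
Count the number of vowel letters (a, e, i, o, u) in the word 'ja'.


Scanning each character of 'ja':
  Position 1: 'j' -> consonant (running count: 0)
  Position 2: 'a' -> vowel (running count: 1)
Total vowels: 1

1


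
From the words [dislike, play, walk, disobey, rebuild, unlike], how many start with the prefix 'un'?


Checking each word for prefix 'un':
  'dislike' -> no (count: 0)
  'play' -> no (count: 0)
  'walk' -> no (count: 0)
  'disobey' -> no (count: 0)
  'rebuild' -> no (count: 0)
  'unlike' -> YES, starts with 'un' (count: 1)
Total with prefix 'un': 1

1


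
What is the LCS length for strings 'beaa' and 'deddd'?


DP table for LCS of 'beaa' and 'deddd':
       d  e  d  d  d
    0  0  0  0  0  0
  b 0  0  0  0  0  0
  e 0  0  1  1  1  1
  a 0  0  1  1  1  1
  a 0  0  1  1  1  1
LCS: 'e'
LCS length = 1

1


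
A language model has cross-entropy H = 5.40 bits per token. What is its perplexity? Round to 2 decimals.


Perplexity formula: PP = 2^H
H = 5.40
PP = 2^5.40
Decompose: 2^5.40 = 2^5 * 2^0.40
2^5 = 32, 2^0.40 ~ 1.3195079
PP ~ 32 * 1.3195079 = 42.2242528
Rounded to 2 decimals: 42.22

42.22


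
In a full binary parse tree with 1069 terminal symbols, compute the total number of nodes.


Leaf nodes (terminals): 1069
Internal nodes = n - 1 = 1069 - 1 = 1068
Total = leaves + internal = 1069 + 1068 = 2137

2137


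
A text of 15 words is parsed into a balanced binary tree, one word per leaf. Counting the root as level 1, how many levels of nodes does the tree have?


In a balanced binary tree with n leaves the deepest leaf is ceil(log2(n)) edges below the root,
so counting node levels inclusive of root and leaves gives ceil(log2(n)) + 1 levels.
log2(15) = 3.9069
ceil(3.9069) = 4
levels = 4 + 1 = 5

5


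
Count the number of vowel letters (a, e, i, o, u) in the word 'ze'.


Scanning each character of 'ze':
  Position 1: 'z' -> consonant (running count: 0)
  Position 2: 'e' -> vowel (running count: 1)
Total vowels: 1

1


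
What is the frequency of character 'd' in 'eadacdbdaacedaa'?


Scanning 'eadacdbdaacedaa' for 'd':
  Position 2: 'd' -> MATCH (count: 1)
  Position 5: 'd' -> MATCH (count: 2)
  Position 7: 'd' -> MATCH (count: 3)
  Position 12: 'd' -> MATCH (count: 4)
Total occurrences of 'd': 4

4


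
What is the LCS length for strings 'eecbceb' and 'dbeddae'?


DP table for LCS of 'eecbceb' and 'dbeddae':
       d  b  e  d  d  a  e
    0  0  0  0  0  0  0  0
  e 0  0  0  1  1  1  1  1
  e 0  0  0  1  1  1  1  2
  c 0  0  0  1  1  1  1  2
  b 0  0  1  1  1  1  1  2
  c 0  0  1  1  1  1  1  2
  e 0  0  1  2  2  2  2  2
  b 0  0  1  2  2  2  2  2
LCS: 'ee'
LCS length = 2

2


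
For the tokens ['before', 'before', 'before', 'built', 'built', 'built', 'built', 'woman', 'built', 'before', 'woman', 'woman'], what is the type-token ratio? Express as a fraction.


Tokens: 12
Unique types: ('before', 'built', 'woman') = 3
TTR = 3/12
Simplify: divide both by 3 -> 1/4
TTR = 1/4

1/4


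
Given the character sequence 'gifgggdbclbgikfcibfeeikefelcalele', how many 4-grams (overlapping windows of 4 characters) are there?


String 'gifgggdbclbgikfcibfeeikefelcalele' has length L = 33.
Number of overlapping n-grams = L - n + 1
Substituting: 33 - 4 + 1 = 30

30


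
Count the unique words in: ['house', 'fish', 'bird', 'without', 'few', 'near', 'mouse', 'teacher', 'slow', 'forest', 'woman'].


Listing all tokens and tracking unique types:
  Token 1: 'house' -> NEW (unique so far: 1)
  Token 2: 'fish' -> NEW (unique so far: 2)
  Token 3: 'bird' -> NEW (unique so far: 3)
  Token 4: 'without' -> NEW (unique so far: 4)
  Token 5: 'few' -> NEW (unique so far: 5)
  Token 6: 'near' -> NEW (unique so far: 6)
  Token 7: 'mouse' -> NEW (unique so far: 7)
  Token 8: 'teacher' -> NEW (unique so far: 8)
  Token 9: 'slow' -> NEW (unique so far: 9)
  Token 10: 'forest' -> NEW (unique so far: 10)
  Token 11: 'woman' -> NEW (unique so far: 11)
Unique types: ('bird', 'few', 'fish', 'forest', 'house', 'mouse', 'near', 'slow', 'teacher', 'without', 'woman')
Vocabulary size: 11

11


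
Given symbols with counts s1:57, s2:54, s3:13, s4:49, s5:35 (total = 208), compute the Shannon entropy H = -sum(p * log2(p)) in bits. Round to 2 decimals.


Computing entropy H = -sum(p_i * log2(p_i)):
  s1: p = 57/208 = 0.2740, -p*log2(p) = 0.5118
  s2: p = 54/208 = 0.2596, -p*log2(p) = 0.5051
  s3: p = 13/208 = 0.0625, -p*log2(p) = 0.2500
  s4: p = 49/208 = 0.2356, -p*log2(p) = 0.4913
  s5: p = 35/208 = 0.1683, -p*log2(p) = 0.4326
H = sum of terms = 2.1908
Rounded to 2 decimals: 2.19

2.19


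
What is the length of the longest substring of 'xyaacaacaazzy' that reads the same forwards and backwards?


Scanning 'xyaacaacaazzy' for palindromic substrings.
Substring at positions 2-9: 'aacaacaa'.
Check: reverse('aacaacaa') = 'aacaacaa' -> palindrome confirmed.
Neighbouring characters ('y' / 'z') break symmetry, so it cannot extend further.
No longer palindromic substring exists; longest length = 8

8


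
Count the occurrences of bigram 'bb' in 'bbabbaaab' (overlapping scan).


Scanning 'bbabbaaab' for bigram 'bb':
  Position 0: 'bb' -> MATCH
  Position 1: 'ba' -> no
  Position 2: 'ab' -> no
  Position 3: 'bb' -> MATCH
  Position 4: 'ba' -> no
  Position 5: 'aa' -> no
  Position 6: 'aa' -> no
  Position 7: 'ab' -> no
Total matches: 2

2


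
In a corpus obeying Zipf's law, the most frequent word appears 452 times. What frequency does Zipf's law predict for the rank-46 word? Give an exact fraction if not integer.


Zipf's law: freq(rank) = f1 / rank
f1 = 452, rank = 46
freq = 452 / 46
GCD(452, 46) = 2
Simplified: 226/23

226/23


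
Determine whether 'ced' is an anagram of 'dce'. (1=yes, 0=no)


Sort characters of 'ced': 'cde'
Sort characters of 'dce': 'cde'
Sorted forms match -> they ARE anagrams
Result: 1

1


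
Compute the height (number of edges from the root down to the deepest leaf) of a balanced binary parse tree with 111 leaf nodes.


In a balanced binary tree with n leaves the deepest leaf is ceil(log2(n)) edges below the root.
log2(111) = 6.7944
ceil(6.7944) = 7
height (edges) = 7

7


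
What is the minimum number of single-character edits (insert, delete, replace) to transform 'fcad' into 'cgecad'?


Building DP table for s1='fcad' (len 4) and s2='cgecad' (len 6):
       c  g  e  c  a  d
    0  1  2  3  4  5  6
  f 1  1  2  3  4  5  6
  c 2  1  2  3  3  4  5
  a 3  2  2  3  4  3  4
  d 4  3  3  3  4  4  3
Edit distance = dp[4][6] = 3

3


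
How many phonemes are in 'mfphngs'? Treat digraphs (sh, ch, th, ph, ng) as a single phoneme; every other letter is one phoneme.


Parsing 'mfphngs' greedily, digraphs first:
  'm' -> consonant phoneme (phonemes so far: 1)
  'f' -> consonant phoneme (phonemes so far: 2)
  'ph' -> digraph (1 consonant phoneme) (phonemes so far: 3)
  'ng' -> digraph (1 consonant phoneme) (phonemes so far: 4)
  's' -> consonant phoneme (phonemes so far: 5)
Total phonemes: 5

5


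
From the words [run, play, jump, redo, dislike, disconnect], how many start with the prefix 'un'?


Checking each word for prefix 'un':
  'run' -> no (count: 0)
  'play' -> no (count: 0)
  'jump' -> no (count: 0)
  'redo' -> no (count: 0)
  'dislike' -> no (count: 0)
  'disconnect' -> no (count: 0)
Total with prefix 'un': 0

0


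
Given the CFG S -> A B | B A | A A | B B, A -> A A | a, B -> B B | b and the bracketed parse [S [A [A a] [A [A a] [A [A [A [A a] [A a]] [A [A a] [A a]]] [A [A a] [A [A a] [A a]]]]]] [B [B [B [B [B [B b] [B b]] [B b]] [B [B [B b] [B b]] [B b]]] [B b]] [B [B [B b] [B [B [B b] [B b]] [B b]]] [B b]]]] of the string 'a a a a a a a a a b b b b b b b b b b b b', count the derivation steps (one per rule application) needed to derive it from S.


Every bracketed nonterminal node [X ...] in the tree is produced by exactly one rule application.
Reading the tree off as a leftmost derivation:
  Step 1: S  =>  A B   (applied S -> A B)
  Step 2: A B  =>  A A B   (applied A -> A A)
  Step 3: A A B  =>  a A B   (applied A -> a)
  Step 4: a A B  =>  a A A B   (applied A -> A A)
  Step 5: a A A B  =>  a a A B   (applied A -> a)
  Step 6: a a A B  =>  a a A A B   (applied A -> A A)
  Step 7: a a A A B  =>  a a A A A B   (applied A -> A A)
  Step 8: a a A A A B  =>  a a A A A A B   (applied A -> A A)
  Step 9: a a A A A A B  =>  a a a A A A B   (applied A -> a)
  Step 10: a a a A A A B  =>  a a a a A A B   (applied A -> a)
  Step 11: a a a a A A B  =>  a a a a A A A B   (applied A -> A A)
  Step 12: a a a a A A A B  =>  a a a a a A A B   (applied A -> a)
  Step 13: a a a a a A A B  =>  a a a a a a A B   (applied A -> a)
  Step 14: a a a a a a A B  =>  a a a a a a A A B   (applied A -> A A)
  Step 15: a a a a a a A A B  =>  a a a a a a a A B   (applied A -> a)
  Step 16: a a a a a a a A B  =>  a a a a a a a A A B   (applied A -> A A)
  Step 17: a a a a a a a A A B  =>  a a a a a a a a A B   (applied A -> a)
  Step 18: a a a a a a a a A B  =>  a a a a a a a a a B   (applied A -> a)
  Step 19: a a a a a a a a a B  =>  a a a a a a a a a B B   (applied B -> B B)
  Step 20: a a a a a a a a a B B  =>  a a a a a a a a a B B B   (applied B -> B B)
  Step 21: a a a a a a a a a B B B  =>  a a a a a a a a a B B B B   (applied B -> B B)
  Step 22: a a a a a a a a a B B B B  =>  a a a a a a a a a B B B B B   (applied B -> B B)
  Step 23: a a a a a a a a a B B B B B  =>  a a a a a a a a a B B B B B B   (applied B -> B B)
  Step 24: a a a a a a a a a B B B B B B  =>  a a a a a a a a a b B B B B B   (applied B -> b)
  Step 25: a a a a a a a a a b B B B B B  =>  a a a a a a a a a b b B B B B   (applied B -> b)
  Step 26: a a a a a a a a a b b B B B B  =>  a a a a a a a a a b b b B B B   (applied B -> b)
  Step 27: a a a a a a a a a b b b B B B  =>  a a a a a a a a a b b b B B B B   (applied B -> B B)
  Step 28: a a a a a a a a a b b b B B B B  =>  a a a a a a a a a b b b B B B B B   (applied B -> B B)
  Step 29: a a a a a a a a a b b b B B B B B  =>  a a a a a a a a a b b b b B B B B   (applied B -> b)
  Step 30: a a a a a a a a a b b b b B B B B  =>  a a a a a a a a a b b b b b B B B   (applied B -> b)
  Step 31: a a a a a a a a a b b b b b B B B  =>  a a a a a a a a a b b b b b b B B   (applied B -> b)
  Step 32: a a a a a a a a a b b b b b b B B  =>  a a a a a a a a a b b b b b b b B   (applied B -> b)
  Step 33: a a a a a a a a a b b b b b b b B  =>  a a a a a a a a a b b b b b b b B B   (applied B -> B B)
  Step 34: a a a a a a a a a b b b b b b b B B  =>  a a a a a a a a a b b b b b b b B B B   (applied B -> B B)
  Step 35: a a a a a a a a a b b b b b b b B B B  =>  a a a a a a a a a b b b b b b b b B B   (applied B -> b)
  Step 36: a a a a a a a a a b b b b b b b b B B  =>  a a a a a a a a a b b b b b b b b B B B   (applied B -> B B)
  Step 37: a a a a a a a a a b b b b b b b b B B B  =>  a a a a a a a a a b b b b b b b b B B B B   (applied B -> B B)
  Step 38: a a a a a a a a a b b b b b b b b B B B B  =>  a a a a a a a a a b b b b b b b b b B B B   (applied B -> b)
  Step 39: a a a a a a a a a b b b b b b b b b B B B  =>  a a a a a a a a a b b b b b b b b b b B B   (applied B -> b)
  Step 40: a a a a a a a a a b b b b b b b b b b B B  =>  a a a a a a a a a b b b b b b b b b b b B   (applied B -> b)
  Step 41: a a a a a a a a a b b b b b b b b b b b B  =>  a a a a a a a a a b b b b b b b b b b b b   (applied B -> b)
Final yield: a a a a a a a a a b b b b b b b b b b b b
Total rewrite steps: 41

41


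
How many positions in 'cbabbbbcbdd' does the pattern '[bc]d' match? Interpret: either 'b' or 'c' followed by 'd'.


Pattern: [bc]d means either 'b' or 'c' followed by 'd'.
Scanning 'cbabbbbcbdd' position-by-position:
  Pos 0: window 'cb' -> no
  Pos 1: window 'ba' -> no
  Pos 2: window 'ab' -> no
  Pos 3: window 'bb' -> no
  Pos 4: window 'bb' -> no
  Pos 5: window 'bb' -> no
  Pos 6: window 'bc' -> no
  Pos 7: window 'cb' -> no
  Pos 8: window 'bd' -> MATCH
  Pos 9: window 'dd' -> no
  Pos 10: window 'd' -> no
Total matches: 1

1
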